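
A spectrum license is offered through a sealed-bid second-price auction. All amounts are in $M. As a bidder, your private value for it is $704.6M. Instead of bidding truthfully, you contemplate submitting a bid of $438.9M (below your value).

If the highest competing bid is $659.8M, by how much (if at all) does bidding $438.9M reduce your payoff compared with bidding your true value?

$44.8M

Bidding your value $704.6M: you win (since $704.6M > $659.8M) and pay $659.8M. Payoff $44.8M.
Bidding $438.9M: you lose. Payoff $0M.
The competing bid $659.8M lies between your shaded bid and your value, so underbidding forfeits an item you could have won at a profitable price.
Loss from deviating = $44.8M − ($0M) = $44.8M.
Truthful bidding weakly dominates here: raising your bid can only win items priced above your value, and lowering it can only forfeit items priced below.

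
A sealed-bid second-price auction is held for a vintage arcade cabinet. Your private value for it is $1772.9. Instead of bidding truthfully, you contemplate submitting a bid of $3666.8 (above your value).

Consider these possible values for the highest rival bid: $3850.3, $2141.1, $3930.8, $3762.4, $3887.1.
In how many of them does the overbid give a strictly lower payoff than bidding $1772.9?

The deviation hurts exactly when the highest competing bid lies strictly between $1772.9 and $3666.8 — overbidding then wins at a price above your value.
$3850.3: above both → same outcome either way.
$2141.1: inside the interval → strictly worse (loss $368.2).
$3930.8: above both → same outcome either way.
$3762.4: above both → same outcome either way.
$3887.1: above both → same outcome either way.
Count: 1.

1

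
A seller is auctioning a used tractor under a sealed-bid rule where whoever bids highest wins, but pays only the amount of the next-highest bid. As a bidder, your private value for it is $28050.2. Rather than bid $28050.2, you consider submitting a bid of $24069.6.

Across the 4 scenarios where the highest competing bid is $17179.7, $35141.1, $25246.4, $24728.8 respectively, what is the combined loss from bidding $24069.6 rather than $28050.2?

$6125.2

The deviation costs you only when the competing bid falls strictly between $24069.6 and $28050.2; elsewhere both bids give the same outcome.
$17179.7: outcomes coincide → loss $0.
$35141.1: outcomes coincide → loss $0.
$25246.4: truthful payoff $2803.8, deviation payoff $0 → loss $2803.8.
$24728.8: truthful payoff $3321.4, deviation payoff $0 → loss $3321.4.
Total loss = $2803.8 + $3321.4 = $6125.2.
In a second-price auction your bid sets only whether you win, not what you pay, so bidding your true value is weakly dominant.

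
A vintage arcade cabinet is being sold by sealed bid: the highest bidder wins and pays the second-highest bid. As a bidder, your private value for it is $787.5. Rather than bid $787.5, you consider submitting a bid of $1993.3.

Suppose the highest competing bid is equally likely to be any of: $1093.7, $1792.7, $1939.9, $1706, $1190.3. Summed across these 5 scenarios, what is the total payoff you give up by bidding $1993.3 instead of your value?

The deviation costs you only when the competing bid falls strictly between $787.5 and $1993.3; elsewhere both bids give the same outcome.
$1093.7: truthful payoff $0, deviation payoff −$306.2 → loss $306.2.
$1792.7: truthful payoff $0, deviation payoff −$1005.2 → loss $1005.2.
$1939.9: truthful payoff $0, deviation payoff −$1152.4 → loss $1152.4.
$1706: truthful payoff $0, deviation payoff −$918.5 → loss $918.5.
$1190.3: truthful payoff $0, deviation payoff −$402.8 → loss $402.8.
Total loss = $306.2 + $1005.2 + $1152.4 + $918.5 + $402.8 = $3785.1.

$3785.1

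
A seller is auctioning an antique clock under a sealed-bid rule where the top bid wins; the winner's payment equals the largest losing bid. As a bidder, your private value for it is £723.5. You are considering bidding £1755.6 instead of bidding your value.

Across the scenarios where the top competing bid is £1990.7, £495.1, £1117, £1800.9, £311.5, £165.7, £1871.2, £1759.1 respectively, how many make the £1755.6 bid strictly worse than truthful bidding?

1

The deviation hurts exactly when the highest competing bid lies strictly between £723.5 and £1755.6 — overbidding then wins at a price above your value.
£1990.7: above both → same outcome either way.
£495.1: below both → same outcome either way.
£1117: inside the interval → strictly worse (loss £393.5).
£1800.9: above both → same outcome either way.
£311.5: below both → same outcome either way.
£165.7: below both → same outcome either way.
£1871.2: above both → same outcome either way.
£1759.1: above both → same outcome either way.
Count: 1.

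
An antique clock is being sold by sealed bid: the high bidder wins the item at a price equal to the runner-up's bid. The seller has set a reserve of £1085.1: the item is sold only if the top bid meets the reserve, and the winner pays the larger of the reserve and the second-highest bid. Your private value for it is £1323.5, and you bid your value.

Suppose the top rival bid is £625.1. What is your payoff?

Your bid £1323.5 is the highest and exceeds the reserve.
Price = max(second-highest bid, reserve) = max(£625.1, £1085.1) = £1085.1.
Payoff = £1323.5 − £1085.1 = £238.4.

£238.4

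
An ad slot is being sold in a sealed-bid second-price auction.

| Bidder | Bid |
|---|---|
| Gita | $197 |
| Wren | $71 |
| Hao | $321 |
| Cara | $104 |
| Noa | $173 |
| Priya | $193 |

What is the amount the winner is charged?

$197

Highest bid: Hao at $321, so Hao wins.
Second-highest bid: Gita at $197 — that is the price the winner pays.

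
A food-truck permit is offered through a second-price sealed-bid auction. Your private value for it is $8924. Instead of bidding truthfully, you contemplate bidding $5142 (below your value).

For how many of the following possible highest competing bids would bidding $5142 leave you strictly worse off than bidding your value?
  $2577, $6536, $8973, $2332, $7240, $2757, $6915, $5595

The deviation hurts exactly when the highest competing bid lies strictly between $5142 and $8924 — underbidding then forfeits a profitable win.
$2577: below both → same outcome either way.
$6536: inside the interval → strictly worse (loss $2388).
$8973: above both → same outcome either way.
$2332: below both → same outcome either way.
$7240: inside the interval → strictly worse (loss $1684).
$2757: below both → same outcome either way.
$6915: inside the interval → strictly worse (loss $2009).
$5595: inside the interval → strictly worse (loss $3329).
Count: 4.

4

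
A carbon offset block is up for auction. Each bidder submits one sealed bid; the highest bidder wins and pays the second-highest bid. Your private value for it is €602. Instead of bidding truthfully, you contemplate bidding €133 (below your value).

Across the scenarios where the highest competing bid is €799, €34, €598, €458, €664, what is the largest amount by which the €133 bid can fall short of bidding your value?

€799: same outcome either way → loss €0.
€34: same outcome either way → loss €0.
€598: truthful gives €4, deviation gives €0 → loss €4.
€458: truthful gives €144, deviation gives €0 → loss €144.
€664: same outcome either way → loss €0.
Maximum loss: €144.

€144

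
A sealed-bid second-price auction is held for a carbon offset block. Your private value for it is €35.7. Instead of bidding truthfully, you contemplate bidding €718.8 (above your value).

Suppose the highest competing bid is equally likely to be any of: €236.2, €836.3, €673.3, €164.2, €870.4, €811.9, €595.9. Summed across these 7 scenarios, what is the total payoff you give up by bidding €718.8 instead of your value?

The deviation costs you only when the competing bid falls strictly between €35.7 and €718.8; elsewhere both bids give the same outcome.
€236.2: truthful payoff €0, deviation payoff −€200.5 → loss €200.5.
€836.3: outcomes coincide → loss €0.
€673.3: truthful payoff €0, deviation payoff −€637.6 → loss €637.6.
€164.2: truthful payoff €0, deviation payoff −€128.5 → loss €128.5.
€870.4: outcomes coincide → loss €0.
€811.9: outcomes coincide → loss €0.
€595.9: truthful payoff €0, deviation payoff −€560.2 → loss €560.2.
Total loss = €200.5 + €637.6 + €128.5 + €560.2 = €1526.8.

€1526.8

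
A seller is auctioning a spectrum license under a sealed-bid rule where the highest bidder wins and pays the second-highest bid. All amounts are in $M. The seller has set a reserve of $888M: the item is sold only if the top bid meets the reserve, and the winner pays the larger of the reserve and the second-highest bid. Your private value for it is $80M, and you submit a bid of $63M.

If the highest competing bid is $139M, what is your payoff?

Your bid $63M is below the highest competing bid $139M, so you lose. Payoff $0M.

$0M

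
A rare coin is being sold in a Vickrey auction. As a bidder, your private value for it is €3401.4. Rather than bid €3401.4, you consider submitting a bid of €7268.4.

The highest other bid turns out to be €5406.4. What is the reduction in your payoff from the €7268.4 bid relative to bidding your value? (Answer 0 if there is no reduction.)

Bidding your value €3401.4: you lose (since €3401.4 < €5406.4). Payoff €0.
Bidding €7268.4: you win and pay €5406.4. Payoff €3401.4 − €5406.4 = −€2005.
The competing bid €5406.4 lies between your value and your inflated bid, so overbidding wins an item priced above your value.
Loss from deviating = €0 − (−€2005) = €2005.
Because the price is fixed by the runner-up's bid, deviating from your value can only change a good outcome into a bad one — never the reverse.

€2005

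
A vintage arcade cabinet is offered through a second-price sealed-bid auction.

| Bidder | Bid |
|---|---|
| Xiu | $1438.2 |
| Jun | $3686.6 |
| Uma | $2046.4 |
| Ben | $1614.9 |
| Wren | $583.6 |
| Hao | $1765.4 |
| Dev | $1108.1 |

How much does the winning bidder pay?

Highest bid: Jun at $3686.6, so Jun wins.
Second-highest bid: Uma at $2046.4 — that is the price the winner pays.

$2046.4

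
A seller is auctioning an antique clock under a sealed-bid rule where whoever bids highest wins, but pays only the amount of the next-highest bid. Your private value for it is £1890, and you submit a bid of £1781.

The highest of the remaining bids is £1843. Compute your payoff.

£0

Your bid £1781 is below the highest competing bid £1843, so you lose.
A losing bidder pays nothing and receives nothing: payoff = £0.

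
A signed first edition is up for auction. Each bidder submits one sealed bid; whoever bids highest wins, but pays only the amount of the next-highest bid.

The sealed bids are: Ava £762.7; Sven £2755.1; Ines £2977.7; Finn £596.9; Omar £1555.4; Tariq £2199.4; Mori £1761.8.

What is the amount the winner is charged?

Highest bid: Ines at £2977.7, so Ines wins.
Second-highest bid: Sven at £2755.1 — that is the price the winner pays.

£2755.1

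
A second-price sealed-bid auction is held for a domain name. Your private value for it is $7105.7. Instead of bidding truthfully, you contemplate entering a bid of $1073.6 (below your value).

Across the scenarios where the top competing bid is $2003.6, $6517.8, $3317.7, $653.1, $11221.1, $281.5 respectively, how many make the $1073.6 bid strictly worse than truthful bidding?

The deviation hurts exactly when the highest competing bid lies strictly between $1073.6 and $7105.7 — underbidding then forfeits a profitable win.
$2003.6: inside the interval → strictly worse (loss $5102.1).
$6517.8: inside the interval → strictly worse (loss $587.9).
$3317.7: inside the interval → strictly worse (loss $3788).
$653.1: below both → same outcome either way.
$11221.1: above both → same outcome either way.
$281.5: below both → same outcome either way.
Count: 3.

3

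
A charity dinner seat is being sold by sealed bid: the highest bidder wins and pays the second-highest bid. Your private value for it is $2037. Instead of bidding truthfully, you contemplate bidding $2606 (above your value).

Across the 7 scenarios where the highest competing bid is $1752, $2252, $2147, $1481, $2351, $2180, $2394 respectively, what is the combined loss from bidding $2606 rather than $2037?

$1139

The deviation costs you only when the competing bid falls strictly between $2037 and $2606; elsewhere both bids give the same outcome.
$1752: outcomes coincide → loss $0.
$2252: truthful payoff $0, deviation payoff −$215 → loss $215.
$2147: truthful payoff $0, deviation payoff −$110 → loss $110.
$1481: outcomes coincide → loss $0.
$2351: truthful payoff $0, deviation payoff −$314 → loss $314.
$2180: truthful payoff $0, deviation payoff −$143 → loss $143.
$2394: truthful payoff $0, deviation payoff −$357 → loss $357.
Total loss = $215 + $110 + $314 + $143 + $357 = $1139.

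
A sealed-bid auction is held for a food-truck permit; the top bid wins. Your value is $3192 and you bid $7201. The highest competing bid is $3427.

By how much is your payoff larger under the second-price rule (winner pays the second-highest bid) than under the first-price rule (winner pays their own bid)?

$3774

You have the highest bid, so you win under either rule.
Second-price: pay $3427 → payoff −$235.
First-price: pay your own bid $7201 → payoff −$4009.
Difference = −$235 − (−$4009) = $3774.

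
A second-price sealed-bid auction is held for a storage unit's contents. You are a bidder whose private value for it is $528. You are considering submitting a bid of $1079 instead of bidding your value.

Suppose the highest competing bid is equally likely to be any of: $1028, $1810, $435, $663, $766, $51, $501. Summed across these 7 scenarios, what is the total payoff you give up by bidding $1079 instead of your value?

The deviation costs you only when the competing bid falls strictly between $528 and $1079; elsewhere both bids give the same outcome.
$1028: truthful payoff $0, deviation payoff −$500 → loss $500.
$1810: outcomes coincide → loss $0.
$435: outcomes coincide → loss $0.
$663: truthful payoff $0, deviation payoff −$135 → loss $135.
$766: truthful payoff $0, deviation payoff −$238 → loss $238.
$51: outcomes coincide → loss $0.
$501: outcomes coincide → loss $0.
Total loss = $500 + $135 + $238 = $873.
In a second-price auction your bid sets only whether you win, not what you pay, so bidding your true value is weakly dominant.

$873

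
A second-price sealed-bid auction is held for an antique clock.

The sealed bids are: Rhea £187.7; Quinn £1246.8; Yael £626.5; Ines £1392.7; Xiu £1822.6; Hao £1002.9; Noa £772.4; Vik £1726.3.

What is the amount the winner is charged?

£1726.3

Highest bid: Xiu at £1822.6, so Xiu wins.
Second-highest bid: Vik at £1726.3 — that is the price the winner pays.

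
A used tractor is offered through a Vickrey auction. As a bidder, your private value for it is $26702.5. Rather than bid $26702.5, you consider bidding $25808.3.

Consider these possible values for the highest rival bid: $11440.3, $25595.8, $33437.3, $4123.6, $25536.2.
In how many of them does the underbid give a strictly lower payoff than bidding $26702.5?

The deviation hurts exactly when the highest competing bid lies strictly between $25808.3 and $26702.5 — underbidding then forfeits a profitable win.
$11440.3: below both → same outcome either way.
$25595.8: below both → same outcome either way.
$33437.3: above both → same outcome either way.
$4123.6: below both → same outcome either way.
$25536.2: below both → same outcome either way.
Count: 0.

0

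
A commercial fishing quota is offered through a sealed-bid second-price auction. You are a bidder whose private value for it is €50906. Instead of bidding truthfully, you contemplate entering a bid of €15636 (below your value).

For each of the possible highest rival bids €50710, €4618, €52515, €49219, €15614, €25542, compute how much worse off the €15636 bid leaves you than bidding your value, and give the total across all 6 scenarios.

The deviation costs you only when the competing bid falls strictly between €15636 and €50906; elsewhere both bids give the same outcome.
€50710: truthful payoff €196, deviation payoff €0 → loss €196.
€4618: outcomes coincide → loss €0.
€52515: outcomes coincide → loss €0.
€49219: truthful payoff €1687, deviation payoff €0 → loss €1687.
€15614: outcomes coincide → loss €0.
€25542: truthful payoff €25364, deviation payoff €0 → loss €25364.
Total loss = €196 + €1687 + €25364 = €27247.

€27247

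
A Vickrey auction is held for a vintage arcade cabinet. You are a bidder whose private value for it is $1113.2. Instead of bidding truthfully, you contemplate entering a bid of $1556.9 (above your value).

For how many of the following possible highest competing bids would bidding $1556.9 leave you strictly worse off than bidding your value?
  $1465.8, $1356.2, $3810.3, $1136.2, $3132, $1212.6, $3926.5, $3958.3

4

The deviation hurts exactly when the highest competing bid lies strictly between $1113.2 and $1556.9 — overbidding then wins at a price above your value.
$1465.8: inside the interval → strictly worse (loss $352.6).
$1356.2: inside the interval → strictly worse (loss $243).
$3810.3: above both → same outcome either way.
$1136.2: inside the interval → strictly worse (loss $23).
$3132: above both → same outcome either way.
$1212.6: inside the interval → strictly worse (loss $99.4).
$3926.5: above both → same outcome either way.
$3958.3: above both → same outcome either way.
Count: 4.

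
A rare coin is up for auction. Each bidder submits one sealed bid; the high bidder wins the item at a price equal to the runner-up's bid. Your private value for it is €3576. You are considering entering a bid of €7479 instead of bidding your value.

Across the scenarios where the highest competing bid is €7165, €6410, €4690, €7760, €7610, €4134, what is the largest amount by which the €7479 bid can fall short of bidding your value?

€7165: truthful gives €0, deviation gives −€3589 → loss €3589.
€6410: truthful gives €0, deviation gives −€2834 → loss €2834.
€4690: truthful gives €0, deviation gives −€1114 → loss €1114.
€7760: same outcome either way → loss €0.
€7610: same outcome either way → loss €0.
€4134: truthful gives €0, deviation gives −€558 → loss €558.
Maximum loss: €3589.

€3589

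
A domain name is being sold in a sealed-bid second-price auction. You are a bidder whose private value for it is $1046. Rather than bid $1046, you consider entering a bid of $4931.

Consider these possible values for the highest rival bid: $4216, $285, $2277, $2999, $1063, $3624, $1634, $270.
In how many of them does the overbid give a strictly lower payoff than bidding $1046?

6

The deviation hurts exactly when the highest competing bid lies strictly between $1046 and $4931 — overbidding then wins at a price above your value.
$4216: inside the interval → strictly worse (loss $3170).
$285: below both → same outcome either way.
$2277: inside the interval → strictly worse (loss $1231).
$2999: inside the interval → strictly worse (loss $1953).
$1063: inside the interval → strictly worse (loss $17).
$3624: inside the interval → strictly worse (loss $2578).
$1634: inside the interval → strictly worse (loss $588).
$270: below both → same outcome either way.
Count: 6.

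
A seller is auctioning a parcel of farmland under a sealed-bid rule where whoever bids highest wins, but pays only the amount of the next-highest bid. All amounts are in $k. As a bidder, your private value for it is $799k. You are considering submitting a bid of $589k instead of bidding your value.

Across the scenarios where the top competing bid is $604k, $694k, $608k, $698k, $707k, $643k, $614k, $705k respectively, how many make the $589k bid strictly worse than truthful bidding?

8

The deviation hurts exactly when the highest competing bid lies strictly between $589k and $799k — underbidding then forfeits a profitable win.
$604k: inside the interval → strictly worse (loss $195k).
$694k: inside the interval → strictly worse (loss $105k).
$608k: inside the interval → strictly worse (loss $191k).
$698k: inside the interval → strictly worse (loss $101k).
$707k: inside the interval → strictly worse (loss $92k).
$643k: inside the interval → strictly worse (loss $156k).
$614k: inside the interval → strictly worse (loss $185k).
$705k: inside the interval → strictly worse (loss $94k).
Count: 8.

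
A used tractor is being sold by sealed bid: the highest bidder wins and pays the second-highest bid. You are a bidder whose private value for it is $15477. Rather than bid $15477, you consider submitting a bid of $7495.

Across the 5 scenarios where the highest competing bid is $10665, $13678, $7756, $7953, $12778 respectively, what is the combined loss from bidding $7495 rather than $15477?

The deviation costs you only when the competing bid falls strictly between $7495 and $15477; elsewhere both bids give the same outcome.
$10665: truthful payoff $4812, deviation payoff $0 → loss $4812.
$13678: truthful payoff $1799, deviation payoff $0 → loss $1799.
$7756: truthful payoff $7721, deviation payoff $0 → loss $7721.
$7953: truthful payoff $7524, deviation payoff $0 → loss $7524.
$12778: truthful payoff $2699, deviation payoff $0 → loss $2699.
Total loss = $4812 + $1799 + $7721 + $7524 + $2699 = $24555.

$24555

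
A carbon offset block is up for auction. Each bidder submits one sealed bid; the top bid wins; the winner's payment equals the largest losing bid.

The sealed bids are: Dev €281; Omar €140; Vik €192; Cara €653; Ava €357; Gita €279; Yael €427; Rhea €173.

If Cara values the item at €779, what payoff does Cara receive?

Highest bid: Cara at €653, so Cara wins.
Second-highest bid: Yael at €427 — that is the price the winner pays.
Cara's payoff = value − price = €779 − €427 = €352.

€352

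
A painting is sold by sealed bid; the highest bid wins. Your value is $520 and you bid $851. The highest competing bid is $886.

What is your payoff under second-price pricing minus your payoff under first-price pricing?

Your bid $851 is below $886, so you lose under either rule.
Payoff is $0 in both cases; difference = $0.

$0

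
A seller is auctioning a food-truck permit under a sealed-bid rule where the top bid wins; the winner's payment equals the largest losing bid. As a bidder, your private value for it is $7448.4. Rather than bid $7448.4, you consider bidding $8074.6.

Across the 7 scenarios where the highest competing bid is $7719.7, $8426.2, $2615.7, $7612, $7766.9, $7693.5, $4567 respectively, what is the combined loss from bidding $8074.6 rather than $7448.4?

The deviation costs you only when the competing bid falls strictly between $7448.4 and $8074.6; elsewhere both bids give the same outcome.
$7719.7: truthful payoff $0, deviation payoff −$271.3 → loss $271.3.
$8426.2: outcomes coincide → loss $0.
$2615.7: outcomes coincide → loss $0.
$7612: truthful payoff $0, deviation payoff −$163.6 → loss $163.6.
$7766.9: truthful payoff $0, deviation payoff −$318.5 → loss $318.5.
$7693.5: truthful payoff $0, deviation payoff −$245.1 → loss $245.1.
$4567: outcomes coincide → loss $0.
Total loss = $271.3 + $163.6 + $318.5 + $245.1 = $998.5.

$998.5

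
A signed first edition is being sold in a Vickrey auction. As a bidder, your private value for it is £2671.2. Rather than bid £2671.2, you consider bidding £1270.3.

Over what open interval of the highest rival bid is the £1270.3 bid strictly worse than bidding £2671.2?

If the competing bid is below £1270.3, both bids win at the same price — no difference.
If it is above £2671.2, both bids lose — no difference.
If it lies strictly between £1270.3 and £2671.2, bidding your value wins at a price below your value (positive payoff) while bidding £1270.3 loses (payoff 0).
So the deviation strictly hurts on the open interval (£1270.3, £2671.2).

(£1270.3, £2671.2)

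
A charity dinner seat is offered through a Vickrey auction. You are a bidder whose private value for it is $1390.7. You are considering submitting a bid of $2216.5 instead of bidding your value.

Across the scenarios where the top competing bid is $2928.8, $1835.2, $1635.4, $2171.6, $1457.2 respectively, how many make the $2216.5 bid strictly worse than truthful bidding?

4

The deviation hurts exactly when the highest competing bid lies strictly between $1390.7 and $2216.5 — overbidding then wins at a price above your value.
$2928.8: above both → same outcome either way.
$1835.2: inside the interval → strictly worse (loss $444.5).
$1635.4: inside the interval → strictly worse (loss $244.7).
$2171.6: inside the interval → strictly worse (loss $780.9).
$1457.2: inside the interval → strictly worse (loss $66.5).
Count: 4.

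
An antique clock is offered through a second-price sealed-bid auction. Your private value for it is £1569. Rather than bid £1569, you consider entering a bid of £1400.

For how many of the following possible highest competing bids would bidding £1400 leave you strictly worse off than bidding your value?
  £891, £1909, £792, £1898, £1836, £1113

The deviation hurts exactly when the highest competing bid lies strictly between £1400 and £1569 — underbidding then forfeits a profitable win.
£891: below both → same outcome either way.
£1909: above both → same outcome either way.
£792: below both → same outcome either way.
£1898: above both → same outcome either way.
£1836: above both → same outcome either way.
£1113: below both → same outcome either way.
Count: 0.

0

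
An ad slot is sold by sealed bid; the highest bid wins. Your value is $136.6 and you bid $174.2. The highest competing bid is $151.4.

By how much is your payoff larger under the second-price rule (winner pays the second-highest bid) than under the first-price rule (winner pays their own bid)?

You have the highest bid, so you win under either rule.
Second-price: pay $151.4 → payoff −$14.8.
First-price: pay your own bid $174.2 → payoff −$37.6.
Difference = −$14.8 − (−$37.6) = $22.8.

$22.8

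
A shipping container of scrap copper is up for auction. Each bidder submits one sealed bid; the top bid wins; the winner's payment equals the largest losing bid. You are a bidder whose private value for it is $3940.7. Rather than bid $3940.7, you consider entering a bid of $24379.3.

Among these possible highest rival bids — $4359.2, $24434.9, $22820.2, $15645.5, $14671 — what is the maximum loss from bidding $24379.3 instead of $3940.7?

$18879.5

$4359.2: truthful gives $0, deviation gives −$418.5 → loss $418.5.
$24434.9: same outcome either way → loss $0.
$22820.2: truthful gives $0, deviation gives −$18879.5 → loss $18879.5.
$15645.5: truthful gives $0, deviation gives −$11704.8 → loss $11704.8.
$14671: truthful gives $0, deviation gives −$10730.3 → loss $10730.3.
Maximum loss: $18879.5.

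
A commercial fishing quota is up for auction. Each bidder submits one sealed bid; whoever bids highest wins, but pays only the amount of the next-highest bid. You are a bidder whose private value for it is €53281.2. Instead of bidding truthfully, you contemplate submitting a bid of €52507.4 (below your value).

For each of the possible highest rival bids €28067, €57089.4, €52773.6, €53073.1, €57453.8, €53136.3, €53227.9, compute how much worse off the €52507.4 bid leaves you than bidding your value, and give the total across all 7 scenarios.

€913.9

The deviation costs you only when the competing bid falls strictly between €52507.4 and €53281.2; elsewhere both bids give the same outcome.
€28067: outcomes coincide → loss €0.
€57089.4: outcomes coincide → loss €0.
€52773.6: truthful payoff €507.6, deviation payoff €0 → loss €507.6.
€53073.1: truthful payoff €208.1, deviation payoff €0 → loss €208.1.
€57453.8: outcomes coincide → loss €0.
€53136.3: truthful payoff €144.9, deviation payoff €0 → loss €144.9.
€53227.9: truthful payoff €53.3, deviation payoff €0 → loss €53.3.
Total loss = €507.6 + €208.1 + €144.9 + €53.3 = €913.9.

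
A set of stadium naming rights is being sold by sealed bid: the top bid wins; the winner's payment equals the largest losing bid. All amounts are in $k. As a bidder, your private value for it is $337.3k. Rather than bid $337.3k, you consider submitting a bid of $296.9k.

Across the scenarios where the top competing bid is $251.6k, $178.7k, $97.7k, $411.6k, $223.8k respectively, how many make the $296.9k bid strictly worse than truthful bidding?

0

The deviation hurts exactly when the highest competing bid lies strictly between $296.9k and $337.3k — underbidding then forfeits a profitable win.
$251.6k: below both → same outcome either way.
$178.7k: below both → same outcome either way.
$97.7k: below both → same outcome either way.
$411.6k: above both → same outcome either way.
$223.8k: below both → same outcome either way.
Count: 0.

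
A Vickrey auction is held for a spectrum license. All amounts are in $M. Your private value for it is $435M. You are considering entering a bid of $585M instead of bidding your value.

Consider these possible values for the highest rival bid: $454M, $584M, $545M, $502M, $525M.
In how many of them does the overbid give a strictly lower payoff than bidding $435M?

The deviation hurts exactly when the highest competing bid lies strictly between $435M and $585M — overbidding then wins at a price above your value.
$454M: inside the interval → strictly worse (loss $19M).
$584M: inside the interval → strictly worse (loss $149M).
$545M: inside the interval → strictly worse (loss $110M).
$502M: inside the interval → strictly worse (loss $67M).
$525M: inside the interval → strictly worse (loss $90M).
Count: 5.

5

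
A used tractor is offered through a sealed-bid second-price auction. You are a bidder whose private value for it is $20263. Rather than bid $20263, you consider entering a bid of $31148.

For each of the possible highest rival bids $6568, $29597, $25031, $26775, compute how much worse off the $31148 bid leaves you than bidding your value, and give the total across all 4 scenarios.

The deviation costs you only when the competing bid falls strictly between $20263 and $31148; elsewhere both bids give the same outcome.
$6568: outcomes coincide → loss $0.
$29597: truthful payoff $0, deviation payoff −$9334 → loss $9334.
$25031: truthful payoff $0, deviation payoff −$4768 → loss $4768.
$26775: truthful payoff $0, deviation payoff −$6512 → loss $6512.
Total loss = $9334 + $4768 + $6512 = $20614.

$20614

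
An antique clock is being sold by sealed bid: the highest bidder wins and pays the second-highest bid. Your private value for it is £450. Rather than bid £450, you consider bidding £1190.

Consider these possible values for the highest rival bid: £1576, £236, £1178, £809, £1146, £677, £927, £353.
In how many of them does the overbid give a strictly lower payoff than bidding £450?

The deviation hurts exactly when the highest competing bid lies strictly between £450 and £1190 — overbidding then wins at a price above your value.
£1576: above both → same outcome either way.
£236: below both → same outcome either way.
£1178: inside the interval → strictly worse (loss £728).
£809: inside the interval → strictly worse (loss £359).
£1146: inside the interval → strictly worse (loss £696).
£677: inside the interval → strictly worse (loss £227).
£927: inside the interval → strictly worse (loss £477).
£353: below both → same outcome either way.
Count: 5.

5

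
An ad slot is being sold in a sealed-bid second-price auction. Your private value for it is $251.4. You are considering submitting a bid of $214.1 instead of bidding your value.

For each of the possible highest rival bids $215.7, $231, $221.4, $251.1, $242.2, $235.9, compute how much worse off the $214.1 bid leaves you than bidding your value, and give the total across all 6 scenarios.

$111.1

The deviation costs you only when the competing bid falls strictly between $214.1 and $251.4; elsewhere both bids give the same outcome.
$215.7: truthful payoff $35.7, deviation payoff $0 → loss $35.7.
$231: truthful payoff $20.4, deviation payoff $0 → loss $20.4.
$221.4: truthful payoff $30, deviation payoff $0 → loss $30.
$251.1: truthful payoff $0.3, deviation payoff $0 → loss $0.3.
$242.2: truthful payoff $9.2, deviation payoff $0 → loss $9.2.
$235.9: truthful payoff $15.5, deviation payoff $0 → loss $15.5.
Total loss = $35.7 + $20.4 + $30 + $0.3 + $9.2 + $15.5 = $111.1.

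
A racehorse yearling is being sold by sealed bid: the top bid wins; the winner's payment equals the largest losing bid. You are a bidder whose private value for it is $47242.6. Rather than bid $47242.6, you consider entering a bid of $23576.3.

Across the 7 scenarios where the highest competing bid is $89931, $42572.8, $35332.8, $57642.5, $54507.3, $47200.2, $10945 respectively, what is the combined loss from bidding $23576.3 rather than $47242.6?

$16622

The deviation costs you only when the competing bid falls strictly between $23576.3 and $47242.6; elsewhere both bids give the same outcome.
$89931: outcomes coincide → loss $0.
$42572.8: truthful payoff $4669.8, deviation payoff $0 → loss $4669.8.
$35332.8: truthful payoff $11909.8, deviation payoff $0 → loss $11909.8.
$57642.5: outcomes coincide → loss $0.
$54507.3: outcomes coincide → loss $0.
$47200.2: truthful payoff $42.4, deviation payoff $0 → loss $42.4.
$10945: outcomes coincide → loss $0.
Total loss = $4669.8 + $11909.8 + $42.4 = $16622.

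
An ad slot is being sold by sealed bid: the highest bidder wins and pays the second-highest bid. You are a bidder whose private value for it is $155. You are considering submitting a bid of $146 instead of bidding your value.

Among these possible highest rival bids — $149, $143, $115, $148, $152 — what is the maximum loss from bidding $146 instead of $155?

$7

$149: truthful gives $6, deviation gives $0 → loss $6.
$143: same outcome either way → loss $0.
$115: same outcome either way → loss $0.
$148: truthful gives $7, deviation gives $0 → loss $7.
$152: truthful gives $3, deviation gives $0 → loss $3.
Maximum loss: $7.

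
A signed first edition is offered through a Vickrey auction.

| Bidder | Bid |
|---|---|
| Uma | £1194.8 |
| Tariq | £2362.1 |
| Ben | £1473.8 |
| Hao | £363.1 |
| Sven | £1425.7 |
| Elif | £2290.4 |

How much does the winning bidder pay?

£2290.4

Highest bid: Tariq at £2362.1, so Tariq wins.
Second-highest bid: Elif at £2290.4 — that is the price the winner pays.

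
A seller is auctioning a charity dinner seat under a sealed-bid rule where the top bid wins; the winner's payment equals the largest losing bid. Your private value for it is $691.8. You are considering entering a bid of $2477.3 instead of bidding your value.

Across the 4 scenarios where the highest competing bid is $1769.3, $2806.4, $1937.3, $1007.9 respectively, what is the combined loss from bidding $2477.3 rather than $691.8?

$2639.1

The deviation costs you only when the competing bid falls strictly between $691.8 and $2477.3; elsewhere both bids give the same outcome.
$1769.3: truthful payoff $0, deviation payoff −$1077.5 → loss $1077.5.
$2806.4: outcomes coincide → loss $0.
$1937.3: truthful payoff $0, deviation payoff −$1245.5 → loss $1245.5.
$1007.9: truthful payoff $0, deviation payoff −$316.1 → loss $316.1.
Total loss = $1077.5 + $1245.5 + $316.1 = $2639.1.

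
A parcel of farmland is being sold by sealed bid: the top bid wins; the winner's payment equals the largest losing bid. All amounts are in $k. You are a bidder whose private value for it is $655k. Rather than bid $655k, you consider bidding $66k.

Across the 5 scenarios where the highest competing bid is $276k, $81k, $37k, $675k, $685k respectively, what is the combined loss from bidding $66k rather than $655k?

$953k

The deviation costs you only when the competing bid falls strictly between $66k and $655k; elsewhere both bids give the same outcome.
$276k: truthful payoff $379k, deviation payoff $0k → loss $379k.
$81k: truthful payoff $574k, deviation payoff $0k → loss $574k.
$37k: outcomes coincide → loss $0k.
$675k: outcomes coincide → loss $0k.
$685k: outcomes coincide → loss $0k.
Total loss = $379k + $574k = $953k.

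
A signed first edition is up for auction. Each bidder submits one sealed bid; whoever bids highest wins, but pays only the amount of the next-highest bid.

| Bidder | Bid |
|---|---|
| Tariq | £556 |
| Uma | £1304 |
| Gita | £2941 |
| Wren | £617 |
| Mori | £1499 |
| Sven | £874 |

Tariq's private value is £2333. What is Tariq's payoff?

£0

Highest bid: Gita at £2941, so Gita wins.
Second-highest bid: Mori at £1499 — that is the price the winner pays.
Tariq did not win, so Tariq pays nothing and receives nothing: payoff £0.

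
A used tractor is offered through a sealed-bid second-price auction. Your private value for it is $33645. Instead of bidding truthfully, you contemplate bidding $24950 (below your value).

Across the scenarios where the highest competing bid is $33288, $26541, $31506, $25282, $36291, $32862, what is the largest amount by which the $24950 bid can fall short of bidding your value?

$33288: truthful gives $357, deviation gives $0 → loss $357.
$26541: truthful gives $7104, deviation gives $0 → loss $7104.
$31506: truthful gives $2139, deviation gives $0 → loss $2139.
$25282: truthful gives $8363, deviation gives $0 → loss $8363.
$36291: same outcome either way → loss $0.
$32862: truthful gives $783, deviation gives $0 → loss $783.
Maximum loss: $8363.

$8363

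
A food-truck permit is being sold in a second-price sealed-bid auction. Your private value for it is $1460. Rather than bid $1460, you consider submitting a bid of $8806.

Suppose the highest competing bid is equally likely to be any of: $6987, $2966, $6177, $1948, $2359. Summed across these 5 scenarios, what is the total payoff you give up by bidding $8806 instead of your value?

The deviation costs you only when the competing bid falls strictly between $1460 and $8806; elsewhere both bids give the same outcome.
$6987: truthful payoff $0, deviation payoff −$5527 → loss $5527.
$2966: truthful payoff $0, deviation payoff −$1506 → loss $1506.
$6177: truthful payoff $0, deviation payoff −$4717 → loss $4717.
$1948: truthful payoff $0, deviation payoff −$488 → loss $488.
$2359: truthful payoff $0, deviation payoff −$899 → loss $899.
Total loss = $5527 + $1506 + $4717 + $488 + $899 = $13137.
Truthful bidding weakly dominates here: raising your bid can only win items priced above your value, and lowering it can only forfeit items priced below.

$13137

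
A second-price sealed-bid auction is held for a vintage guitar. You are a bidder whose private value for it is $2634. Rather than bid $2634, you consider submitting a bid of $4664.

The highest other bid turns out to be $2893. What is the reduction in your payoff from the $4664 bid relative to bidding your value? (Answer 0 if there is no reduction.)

$259

Bidding your value $2634: you lose (since $2634 < $2893). Payoff $0.
Bidding $4664: you win and pay $2893. Payoff $2634 − $2893 = −$259.
The competing bid $2893 lies between your value and your inflated bid, so overbidding wins an item priced above your value.
Loss from deviating = $0 − (−$259) = $259.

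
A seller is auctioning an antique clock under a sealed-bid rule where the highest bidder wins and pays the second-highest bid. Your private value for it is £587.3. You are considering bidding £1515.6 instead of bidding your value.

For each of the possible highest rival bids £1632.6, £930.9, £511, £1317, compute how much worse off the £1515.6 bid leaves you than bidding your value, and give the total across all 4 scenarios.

£1073.3

The deviation costs you only when the competing bid falls strictly between £587.3 and £1515.6; elsewhere both bids give the same outcome.
£1632.6: outcomes coincide → loss £0.
£930.9: truthful payoff £0, deviation payoff −£343.6 → loss £343.6.
£511: outcomes coincide → loss £0.
£1317: truthful payoff £0, deviation payoff −£729.7 → loss £729.7.
Total loss = £343.6 + £729.7 = £1073.3.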